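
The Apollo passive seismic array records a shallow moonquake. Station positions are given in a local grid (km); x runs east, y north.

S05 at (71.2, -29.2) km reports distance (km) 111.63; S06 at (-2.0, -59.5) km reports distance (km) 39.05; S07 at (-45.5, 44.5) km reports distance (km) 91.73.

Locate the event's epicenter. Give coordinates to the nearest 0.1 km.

Circle about each station: (x − 71.2)² + (y + 29.2)² = 111.63²; (x + 2.0)² + (y + 59.5)² = 39.05²; (x + 45.5)² + (y − 44.5)² = 91.73².
Subtracting the S05 equation from the S06 and S07 equations removes the quadratic terms:
-146.4 x − 60.6 y = 8558.52
-233.4 x + 147.4 y = 2175.28
Solving the 2×2 system: x ≈ -39.0, y ≈ -47.0 km.

-39.0 km east, -47.0 km north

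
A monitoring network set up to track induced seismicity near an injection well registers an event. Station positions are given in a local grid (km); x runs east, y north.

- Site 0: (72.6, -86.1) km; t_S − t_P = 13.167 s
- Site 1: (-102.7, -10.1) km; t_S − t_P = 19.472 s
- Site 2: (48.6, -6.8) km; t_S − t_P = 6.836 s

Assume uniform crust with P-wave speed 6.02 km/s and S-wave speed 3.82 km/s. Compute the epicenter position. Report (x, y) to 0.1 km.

Distance from S−P lag: d = Δt · v_P v_S / (v_P − v_S) = Δt · (6.02·3.82)/(6.02−3.82) ≈ 10.4529·Δt.
So d_Site 0 = 137.63, d_Site 1 = 203.54, d_Site 2 = 71.46 km.
Circle about each station: (x − 72.6)² + (y + 86.1)² = 137.63²; (x + 102.7)² + (y + 10.1)² = 203.54²; (x − 48.6)² + (y + 6.8)² = 71.46².
Subtracting the Site 0 equation from the Site 1 and Site 2 equations removes the quadratic terms:
-350.6 x + 152.0 y = -24521.18
-48.0 x + 158.6 y = 3559.72
Solving the 2×2 system: x ≈ 91.7, y ≈ 50.2 km.
Check against Site 0 (with the unrounded x, y): √((x − 72.6)²+(y + 86.1)²) = 137.63 ≈ 137.63 km. ✓

91.7 km east, 50.2 km north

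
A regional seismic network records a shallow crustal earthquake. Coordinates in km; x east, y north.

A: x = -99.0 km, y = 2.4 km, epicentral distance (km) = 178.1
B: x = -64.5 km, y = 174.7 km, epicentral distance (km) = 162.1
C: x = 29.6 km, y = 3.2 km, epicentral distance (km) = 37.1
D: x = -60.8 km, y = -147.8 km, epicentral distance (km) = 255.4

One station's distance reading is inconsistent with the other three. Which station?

C

Solve using three stations at a time. Using A, B, D (subtract circle equations pairwise → linear system) gives (x, y) ≈ (63.4, 75.3).
Distances from that point to each station vs reported:
  A: calculated 178.0 vs reported 178.1 → residual 0.1 km
  B: calculated 162.0 vs reported 162.1 → residual 0.1 km
  C: calculated 79.6 vs reported 37.1 → residual 42.5 km
  D: calculated 255.3 vs reported 255.4 → residual 0.1 km
A, B, D are mutually consistent (residuals ≈ 0); C is off by 42.5 km.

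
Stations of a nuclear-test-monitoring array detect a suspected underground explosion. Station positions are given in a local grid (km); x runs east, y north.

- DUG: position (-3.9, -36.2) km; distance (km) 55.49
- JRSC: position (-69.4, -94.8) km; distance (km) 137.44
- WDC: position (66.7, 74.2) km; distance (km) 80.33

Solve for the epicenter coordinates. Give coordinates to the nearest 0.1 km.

Circle about each station: (x + 3.9)² + (y + 36.2)² = 55.49²; (x + 69.4)² + (y + 94.8)² = 137.44²; (x − 66.7)² + (y − 74.2)² = 80.33².
Subtracting pairs of circle equations eliminates x²+y² and gives linear equations (the radical axes):
-131.0 x − 117.2 y = -3332.86
141.2 x + 220.8 y = 5255.11
Solving the 2×2 system: x ≈ 9.7, y ≈ 17.6 km.

9.7 km east, 17.6 km north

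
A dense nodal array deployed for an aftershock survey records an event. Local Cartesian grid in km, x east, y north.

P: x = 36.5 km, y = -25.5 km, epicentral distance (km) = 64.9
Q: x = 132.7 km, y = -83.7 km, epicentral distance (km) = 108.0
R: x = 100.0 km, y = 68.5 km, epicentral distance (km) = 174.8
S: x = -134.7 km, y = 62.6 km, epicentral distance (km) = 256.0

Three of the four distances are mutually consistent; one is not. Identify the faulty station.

S

Solve using three stations at a time. Using P, Q, R (subtract circle equations pairwise → linear system) gives (x, y) ≈ (24.9, -89.3).
Distances from that point to each station vs reported:
  P: calculated 64.9 vs reported 64.9 → residual 0.0 km
  Q: calculated 108.0 vs reported 108.0 → residual 0.0 km
  R: calculated 174.8 vs reported 174.8 → residual 0.0 km
  S: calculated 220.3 vs reported 256.0 → residual 35.7 km
P, Q, R are mutually consistent (residuals ≈ 0); S is off by 35.7 km.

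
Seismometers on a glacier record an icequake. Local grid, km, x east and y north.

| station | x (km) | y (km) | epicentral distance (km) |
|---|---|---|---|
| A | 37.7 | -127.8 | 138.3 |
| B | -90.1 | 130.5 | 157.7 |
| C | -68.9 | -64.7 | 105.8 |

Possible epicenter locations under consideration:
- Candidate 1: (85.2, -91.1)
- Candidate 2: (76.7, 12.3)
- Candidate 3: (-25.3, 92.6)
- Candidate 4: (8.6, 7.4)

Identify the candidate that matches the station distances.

For each candidate, compare |candidate − station| to the reported distance:
Candidate 1: residuals A 78.3, B 124.9, C 50.5 → max 124.9 km
Candidate 2: residuals A 7.1, B 46.7, C 58.9 → max 58.9 km
Candidate 3: residuals A 90.9, B 82.6, C 57.4 → max 90.9 km
Candidate 4: residuals A 0.0, B 0.1, C 0.1 → max 0.1 km
Only Candidate 4 has all residuals ≈ 0.

Candidate 4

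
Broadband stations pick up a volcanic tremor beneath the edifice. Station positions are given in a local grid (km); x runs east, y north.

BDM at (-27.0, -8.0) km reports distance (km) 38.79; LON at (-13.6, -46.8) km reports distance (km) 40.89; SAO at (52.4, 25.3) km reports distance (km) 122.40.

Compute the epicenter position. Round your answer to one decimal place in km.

-53.2 km east, -36.6 km north

Circle about each station: (x + 27.0)² + (y + 8.0)² = 38.79²; (x + 13.6)² + (y + 46.8)² = 40.89²; (x − 52.4)² + (y − 25.3)² = 122.40².
Subtracting the BDM equation from the LON and SAO equations removes the quadratic terms:
26.8 x − 77.6 y = 1414.87
158.8 x + 66.6 y = -10884.25
Solving the 2×2 system: x ≈ -53.2, y ≈ -36.6 km.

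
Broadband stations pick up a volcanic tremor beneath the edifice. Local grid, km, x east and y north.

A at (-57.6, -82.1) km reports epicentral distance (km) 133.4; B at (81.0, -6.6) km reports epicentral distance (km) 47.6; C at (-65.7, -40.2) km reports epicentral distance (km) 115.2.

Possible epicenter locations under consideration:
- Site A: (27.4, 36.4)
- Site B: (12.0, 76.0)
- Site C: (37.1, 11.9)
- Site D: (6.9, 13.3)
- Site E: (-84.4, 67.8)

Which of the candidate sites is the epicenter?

Site C

For each candidate, compare |candidate − station| to the reported distance:
Site A: residuals A 12.4, B 21.1, C 5.4 → max 21.1 km
Site B: residuals A 39.3, B 60.0, C 24.6 → max 60.0 km
Site C: residuals A 0.0, B 0.0, C 0.0 → max 0.0 km
Site D: residuals A 18.2, B 29.1, C 25.0 → max 29.1 km
Site E: residuals A 18.9, B 133.8, C 5.6 → max 133.8 km
Only Site C has all residuals ≈ 0.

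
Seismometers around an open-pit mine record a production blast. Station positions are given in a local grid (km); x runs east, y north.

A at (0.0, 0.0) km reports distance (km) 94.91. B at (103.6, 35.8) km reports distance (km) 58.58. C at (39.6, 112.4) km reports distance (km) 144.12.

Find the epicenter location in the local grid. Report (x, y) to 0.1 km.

92.4 km east, -21.7 km north

Circle about each station: x² + y² = 94.91²; (x − 103.6)² + (y − 35.8)² = 58.58²; (x − 39.6)² + (y − 112.4)² = 144.12².
Subtracting the A equation from the B and C equations removes the quadratic terms:
207.2 x + 71.6 y = 17590.89
79.2 x + 224.8 y = 2439.25
Solving the 2×2 system: x ≈ 92.4, y ≈ -21.7 km.
Check against A (with the unrounded x, y): √(x²+y²) = 94.91 ≈ 94.91 km. ✓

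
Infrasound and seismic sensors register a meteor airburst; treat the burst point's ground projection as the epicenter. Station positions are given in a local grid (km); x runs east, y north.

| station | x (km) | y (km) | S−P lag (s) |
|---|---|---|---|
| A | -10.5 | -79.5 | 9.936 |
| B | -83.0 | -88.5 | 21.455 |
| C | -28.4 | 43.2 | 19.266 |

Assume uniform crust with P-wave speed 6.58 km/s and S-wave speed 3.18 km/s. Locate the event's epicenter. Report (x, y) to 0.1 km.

Distance from S−P lag: d = Δt · v_P v_S / (v_P − v_S) = Δt · (6.58·3.18)/(6.58−3.18) ≈ 6.1542·Δt.
So d_A = 61.15, d_B = 132.04, d_C = 118.57 km.
Circle about each station: (x + 10.5)² + (y + 79.5)² = 61.15²; (x + 83.0)² + (y + 88.5)² = 132.04²; (x + 28.4)² + (y − 43.2)² = 118.57².
Subtracting the A equation from the B and C equations removes the quadratic terms:
-145.0 x − 18.0 y = -5404.49
-35.8 x + 245.4 y = -14077.22
Solving the 2×2 system: x ≈ 43.6, y ≈ -51.0 km.
Check against A (with the unrounded x, y): √((x + 10.5)²+(y + 79.5)²) = 61.15 ≈ 61.15 km. ✓

43.6 km east, -51.0 km north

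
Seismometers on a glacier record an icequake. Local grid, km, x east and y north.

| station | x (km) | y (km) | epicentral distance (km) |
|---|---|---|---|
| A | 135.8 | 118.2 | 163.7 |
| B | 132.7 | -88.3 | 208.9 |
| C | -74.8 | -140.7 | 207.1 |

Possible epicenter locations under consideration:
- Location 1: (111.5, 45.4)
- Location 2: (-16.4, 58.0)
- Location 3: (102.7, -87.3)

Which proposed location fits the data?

Location 2

For each candidate, compare |candidate − station| to the reported distance:
Location 1: residuals A 87.0, B 73.5, C 56.2 → max 87.0 km
Location 2: residuals A 0.0, B 0.0, C 0.0 → max 0.0 km
Location 3: residuals A 44.4, B 178.9, C 21.7 → max 178.9 km
Only Location 2 has all residuals ≈ 0.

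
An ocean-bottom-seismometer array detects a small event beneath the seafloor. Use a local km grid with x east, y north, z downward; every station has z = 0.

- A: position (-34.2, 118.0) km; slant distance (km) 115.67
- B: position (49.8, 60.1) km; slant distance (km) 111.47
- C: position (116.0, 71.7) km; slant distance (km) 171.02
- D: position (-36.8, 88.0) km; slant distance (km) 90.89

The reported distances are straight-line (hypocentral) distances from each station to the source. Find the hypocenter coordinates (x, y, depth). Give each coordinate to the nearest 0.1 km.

Each station gives a sphere (x−x_i)² + (y−y_i)² + z² = d_i² (stations at z=0).
Subtracting the A sphere from B and C: z² cancels, leaving linear equations in x and y:
168.0 x − 115.8 y = -8047.60
300.4 x − 92.6 y = -12365.04
Solving: x ≈ -35.709, y ≈ 17.690 km (keep extra digits for the depth step; rounded: -35.7, 17.7).
Then from the A sphere: z² = 115.67² − (x + 34.2)² − (y − 118.0)² with x = -35.709, y = 17.690, so z ≈ 57.578 ≈ 57.6 km.

(-35.7, 17.7, 57.6)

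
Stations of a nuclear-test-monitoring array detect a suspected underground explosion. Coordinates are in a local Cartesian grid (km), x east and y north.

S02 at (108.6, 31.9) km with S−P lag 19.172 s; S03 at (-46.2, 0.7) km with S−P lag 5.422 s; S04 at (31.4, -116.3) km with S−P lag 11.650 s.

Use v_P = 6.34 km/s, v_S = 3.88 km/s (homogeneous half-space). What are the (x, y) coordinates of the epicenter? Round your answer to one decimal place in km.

Distance from S−P lag: d = Δt · v_P v_S / (v_P − v_S) = Δt · (6.34·3.88)/(6.34−3.88) ≈ 9.9997·Δt.
So d_S02 = 191.71, d_S03 = 54.22, d_S04 = 116.50 km.
Circle about each station: (x − 108.6)² + (y − 31.9)² = 191.71²; (x + 46.2)² + (y − 0.7)² = 54.22²; (x − 31.4)² + (y + 116.3)² = 116.50².
Subtracting pairs of circle equations eliminates x²+y² and gives linear equations (the radical axes):
-309.6 x − 62.4 y = 23136.28
-154.4 x − 296.4 y = 24880.55
Solving the 2×2 system: x ≈ -64.6, y ≈ -50.3 km.

(-64.6, -50.3)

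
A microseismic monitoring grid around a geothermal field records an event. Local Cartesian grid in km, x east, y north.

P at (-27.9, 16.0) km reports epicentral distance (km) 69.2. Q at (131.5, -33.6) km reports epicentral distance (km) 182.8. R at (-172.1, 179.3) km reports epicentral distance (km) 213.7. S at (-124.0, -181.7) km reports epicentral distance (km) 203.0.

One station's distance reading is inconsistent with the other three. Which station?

P

Solve using three stations at a time. Using Q, R, S (subtract circle equations pairwise → linear system) gives (x, y) ≈ (-46.9, 6.1).
Distances from that point to each station vs reported:
  P: calculated 21.5 vs reported 69.2 → residual 47.7 km
  Q: calculated 182.8 vs reported 182.8 → residual 0.0 km
  R: calculated 213.7 vs reported 213.7 → residual 0.0 km
  S: calculated 203.0 vs reported 203.0 → residual 0.0 km
Q, R, S are mutually consistent (residuals ≈ 0); P is off by 47.7 km.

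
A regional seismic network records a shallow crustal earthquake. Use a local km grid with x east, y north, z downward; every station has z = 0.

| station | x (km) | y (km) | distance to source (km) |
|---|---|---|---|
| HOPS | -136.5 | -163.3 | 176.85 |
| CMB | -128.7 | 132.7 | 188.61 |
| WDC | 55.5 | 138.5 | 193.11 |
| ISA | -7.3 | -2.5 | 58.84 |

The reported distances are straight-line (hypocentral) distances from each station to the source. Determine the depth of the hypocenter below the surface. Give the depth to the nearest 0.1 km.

z ≈ 46.0 km

Each station gives a sphere (x−x_i)² + (y−y_i)² + z² = d_i² (stations at z=0).
Subtracting the HOPS sphere from CMB and WDC: z² cancels, leaving linear equations in x and y:
15.6 x + 592.0 y = -15423.97
384.0 x + 603.6 y = -29052.19
Solving: x ≈ -36.203, y ≈ -25.100 km (keep extra digits for the depth step; rounded: -36.2, -25.1).
Then from the HOPS sphere: z² = 176.85² − (x + 136.5)² − (y + 163.3)² with x = -36.203, y = -25.100, so z ≈ 46.013 ≈ 46.0 km.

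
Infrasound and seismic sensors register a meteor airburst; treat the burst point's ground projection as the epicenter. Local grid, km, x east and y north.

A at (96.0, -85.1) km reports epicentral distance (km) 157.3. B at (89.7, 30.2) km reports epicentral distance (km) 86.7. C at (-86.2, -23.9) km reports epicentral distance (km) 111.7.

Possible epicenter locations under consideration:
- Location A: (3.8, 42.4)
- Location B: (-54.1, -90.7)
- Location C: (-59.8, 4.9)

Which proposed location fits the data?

For each candidate, compare |candidate − station| to the reported distance:
Location A: residuals A 0.0, B 0.1, C 0.1 → max 0.1 km
Location B: residuals A 7.1, B 101.2, C 37.6 → max 101.2 km
Location C: residuals A 22.6, B 64.9, C 72.6 → max 72.6 km
Only Location A has all residuals ≈ 0.

Location A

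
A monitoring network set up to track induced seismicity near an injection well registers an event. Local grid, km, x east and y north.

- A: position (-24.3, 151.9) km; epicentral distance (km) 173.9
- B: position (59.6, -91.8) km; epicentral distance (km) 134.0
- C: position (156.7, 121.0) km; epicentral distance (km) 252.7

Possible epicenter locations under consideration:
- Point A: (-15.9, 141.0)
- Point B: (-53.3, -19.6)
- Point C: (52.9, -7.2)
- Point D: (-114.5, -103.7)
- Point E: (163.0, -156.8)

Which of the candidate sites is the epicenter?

Point B

For each candidate, compare |candidate − station| to the reported distance:
Point A: residuals A 160.1, B 110.7, C 78.9 → max 160.1 km
Point B: residuals A 0.0, B 0.0, C 0.0 → max 0.0 km
Point C: residuals A 2.9, B 49.1, C 87.7 → max 87.7 km
Point D: residuals A 97.1, B 40.5, C 99.5 → max 99.5 km
Point E: residuals A 187.2, B 11.9, C 25.2 → max 187.2 km
Only Point B has all residuals ≈ 0.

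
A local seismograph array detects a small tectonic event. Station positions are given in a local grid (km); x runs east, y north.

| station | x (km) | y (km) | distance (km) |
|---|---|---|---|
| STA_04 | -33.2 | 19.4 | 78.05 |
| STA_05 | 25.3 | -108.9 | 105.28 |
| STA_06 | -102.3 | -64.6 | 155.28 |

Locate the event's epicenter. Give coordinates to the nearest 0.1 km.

Circle about each station: (x + 33.2)² + (y − 19.4)² = 78.05²; (x − 25.3)² + (y + 108.9)² = 105.28²; (x + 102.3)² + (y + 64.6)² = 155.28².
Subtracting the STA_04 equation from the STA_05 and STA_06 equations removes the quadratic terms:
117.0 x − 256.6 y = 6028.62
-138.2 x − 168.0 y = -4860.23
Solving the 2×2 system: x ≈ 41.0, y ≈ -4.8 km.

(41.0, -4.8)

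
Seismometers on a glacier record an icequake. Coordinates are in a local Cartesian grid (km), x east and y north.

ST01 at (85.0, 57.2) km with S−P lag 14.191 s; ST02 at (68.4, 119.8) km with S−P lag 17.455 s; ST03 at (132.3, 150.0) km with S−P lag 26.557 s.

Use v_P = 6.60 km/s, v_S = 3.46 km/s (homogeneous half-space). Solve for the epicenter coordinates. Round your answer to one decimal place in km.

(-11.8, 21.4)

Distance from S−P lag: d = Δt · v_P v_S / (v_P − v_S) = Δt · (6.60·3.46)/(6.60−3.46) ≈ 7.2726·Δt.
So d_ST01 = 103.21, d_ST02 = 126.94, d_ST03 = 193.14 km.
Circle about each station: (x − 85.0)² + (y − 57.2)² = 103.21²; (x − 68.4)² + (y − 119.8)² = 126.94²; (x − 132.3)² + (y − 150.0)² = 193.14².
Subtracting the ST01 equation from the ST02 and ST03 equations removes the quadratic terms:
-33.2 x + 125.2 y = 3072.30
94.6 x + 185.6 y = 2855.69
Solving the 2×2 system: x ≈ -11.8, y ≈ 21.4 km.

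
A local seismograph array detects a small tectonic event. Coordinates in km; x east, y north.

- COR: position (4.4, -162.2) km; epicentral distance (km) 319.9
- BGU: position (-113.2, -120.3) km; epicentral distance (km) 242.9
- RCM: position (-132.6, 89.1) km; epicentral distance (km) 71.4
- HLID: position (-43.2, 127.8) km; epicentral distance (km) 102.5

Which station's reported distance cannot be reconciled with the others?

RCM

Solve using three stations at a time. Using COR, BGU, HLID (subtract circle equations pairwise → linear system) gives (x, y) ≈ (-145.4, 120.4).
Distances from that point to each station vs reported:
  COR: calculated 319.9 vs reported 319.9 → residual 0.0 km
  BGU: calculated 242.9 vs reported 242.9 → residual 0.0 km
  RCM: calculated 33.9 vs reported 71.4 → residual 37.5 km
  HLID: calculated 102.5 vs reported 102.5 → residual 0.0 km
COR, BGU, HLID are mutually consistent (residuals ≈ 0); RCM is off by 37.5 km.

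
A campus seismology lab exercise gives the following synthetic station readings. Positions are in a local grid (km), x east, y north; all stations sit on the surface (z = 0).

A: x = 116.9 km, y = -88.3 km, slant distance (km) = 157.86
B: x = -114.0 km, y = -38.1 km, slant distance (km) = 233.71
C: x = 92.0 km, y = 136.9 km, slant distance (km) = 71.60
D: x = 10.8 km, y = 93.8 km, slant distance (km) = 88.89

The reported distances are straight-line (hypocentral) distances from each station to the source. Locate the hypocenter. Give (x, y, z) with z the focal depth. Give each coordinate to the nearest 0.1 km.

x ≈ 94.1 km, y ≈ 67.1 km, depth ≈ 15.8 km

Each station gives a sphere (x−x_i)² + (y−y_i)² + z² = d_i² (stations at z=0).
Subtracting the A sphere from B and C: z² cancels, leaving linear equations in x and y:
-461.8 x + 100.4 y = -36715.47
-49.8 x + 450.4 y = 25536.33
Solving: x ≈ 94.094, y ≈ 67.101 km (keep extra digits for the depth step; rounded: 94.1, 67.1).
Then from the A sphere: z² = 157.86² − (x − 116.9)² − (y + 88.3)² with x = 94.094, y = 67.101, so z ≈ 15.818 ≈ 15.8 km.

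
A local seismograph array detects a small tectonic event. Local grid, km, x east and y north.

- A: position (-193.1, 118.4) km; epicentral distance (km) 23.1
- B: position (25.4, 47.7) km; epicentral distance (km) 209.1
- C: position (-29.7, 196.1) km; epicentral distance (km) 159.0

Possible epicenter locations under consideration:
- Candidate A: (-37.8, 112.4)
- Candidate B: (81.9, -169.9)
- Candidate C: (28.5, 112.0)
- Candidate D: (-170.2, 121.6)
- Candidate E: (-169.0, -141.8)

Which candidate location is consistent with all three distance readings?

For each candidate, compare |candidate − station| to the reported distance:
Candidate A: residuals A 132.3, B 118.7, C 74.9 → max 132.3 km
Candidate B: residuals A 375.3, B 15.7, C 223.6 → max 375.3 km
Candidate C: residuals A 198.6, B 144.7, C 56.7 → max 198.6 km
Candidate D: residuals A 0.0, B 0.0, C 0.0 → max 0.0 km
Candidate E: residuals A 238.2, B 62.4, C 206.5 → max 238.2 km
Only Candidate D has all residuals ≈ 0.

Candidate D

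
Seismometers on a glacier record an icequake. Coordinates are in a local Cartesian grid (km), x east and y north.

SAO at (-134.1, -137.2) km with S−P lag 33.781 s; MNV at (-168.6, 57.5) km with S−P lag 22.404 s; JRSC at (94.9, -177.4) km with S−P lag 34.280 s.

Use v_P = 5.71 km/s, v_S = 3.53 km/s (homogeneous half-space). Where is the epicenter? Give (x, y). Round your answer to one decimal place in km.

x ≈ 24.8 km, y ≈ 131.7 km

Distance from S−P lag: d = Δt · v_P v_S / (v_P − v_S) = Δt · (5.71·3.53)/(5.71−3.53) ≈ 9.2460·Δt.
So d_SAO = 312.34, d_MNV = 207.15, d_JRSC = 316.95 km.
Circle about each station: (x + 134.1)² + (y + 137.2)² = 312.34²; (x + 168.6)² + (y − 57.5)² = 207.15²; (x − 94.9)² + (y + 177.4)² = 316.95².
Subtracting pairs of circle equations eliminates x²+y² and gives linear equations (the radical axes):
-69.0 x + 389.4 y = 49570.71
458.0 x − 80.4 y = 769.09
Solving the 2×2 system: x ≈ 24.8, y ≈ 131.7 km.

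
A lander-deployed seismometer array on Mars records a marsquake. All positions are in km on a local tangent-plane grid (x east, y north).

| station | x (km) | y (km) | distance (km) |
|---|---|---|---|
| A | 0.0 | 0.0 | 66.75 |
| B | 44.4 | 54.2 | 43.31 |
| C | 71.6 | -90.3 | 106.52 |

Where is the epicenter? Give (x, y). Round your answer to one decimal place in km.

Circle about each station: x² + y² = 66.75²; (x − 44.4)² + (y − 54.2)² = 43.31²; (x − 71.6)² + (y + 90.3)² = 106.52².
Subtracting the A equation from the B and C equations removes the quadratic terms:
88.8 x + 108.4 y = 7488.81
143.2 x − 180.6 y = 6389.70
Solving the 2×2 system: x ≈ 64.8, y ≈ 16.0 km.
Check against A (with the unrounded x, y): √(x²+y²) = 66.75 ≈ 66.75 km. ✓

x ≈ 64.8 km, y ≈ 16.0 km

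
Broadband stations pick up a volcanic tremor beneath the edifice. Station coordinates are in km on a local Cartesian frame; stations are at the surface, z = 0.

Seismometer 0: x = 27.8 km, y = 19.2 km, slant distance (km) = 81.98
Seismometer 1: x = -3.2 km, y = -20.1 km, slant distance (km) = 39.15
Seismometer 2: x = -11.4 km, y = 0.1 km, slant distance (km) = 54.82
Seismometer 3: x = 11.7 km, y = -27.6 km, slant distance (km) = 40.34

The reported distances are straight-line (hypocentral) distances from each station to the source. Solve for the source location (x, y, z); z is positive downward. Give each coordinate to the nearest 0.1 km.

Each station gives a sphere (x−x_i)² + (y−y_i)² + z² = d_i² (stations at z=0).
Subtracting the Seismometer 0 sphere from Seismometer 1 and Seismometer 2: z² cancels, leaving linear equations in x and y:
-62.0 x − 78.6 y = 4460.77
-78.4 x − 38.2 y = 2703.98
Solving: x ≈ -11.105, y ≈ -47.993 km (keep extra digits for the depth step; rounded: -11.1, -48.0).
Then from the Seismometer 0 sphere: z² = 81.98² − (x − 27.8)² − (y − 19.2)² with x = -11.105, y = -47.993, so z ≈ 26.310 ≈ 26.3 km.
Check against Seismometer 3 (with the unrounded solution): distance 40.35 ≈ 40.34 km. ✓

(-11.1, -48.0, 26.3)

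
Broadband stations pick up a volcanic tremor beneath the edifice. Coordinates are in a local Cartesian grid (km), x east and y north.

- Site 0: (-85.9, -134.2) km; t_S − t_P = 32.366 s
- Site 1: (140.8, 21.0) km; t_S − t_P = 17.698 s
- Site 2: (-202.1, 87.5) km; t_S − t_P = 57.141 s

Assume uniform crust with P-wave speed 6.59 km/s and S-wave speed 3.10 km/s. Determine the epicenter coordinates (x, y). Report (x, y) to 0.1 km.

Distance from S−P lag: d = Δt · v_P v_S / (v_P − v_S) = Δt · (6.59·3.10)/(6.59−3.10) ≈ 5.8536·Δt.
So d_Site 0 = 189.46, d_Site 1 = 103.60, d_Site 2 = 334.48 km.
Circle about each station: (x + 85.9)² + (y + 134.2)² = 189.46²; (x − 140.8)² + (y − 21.0)² = 103.60²; (x + 202.1)² + (y − 87.5)² = 334.48².
Subtracting pairs of circle equations eliminates x²+y² and gives linear equations (the radical axes):
453.4 x + 310.4 y = 20039.32
-232.4 x + 443.4 y = -52869.57
Solving the 2×2 system: x ≈ 92.6, y ≈ -70.7 km.
Check against Site 0 (with the unrounded x, y): √((x + 85.9)²+(y + 134.2)²) = 189.46 ≈ 189.46 km. ✓

(92.6, -70.7)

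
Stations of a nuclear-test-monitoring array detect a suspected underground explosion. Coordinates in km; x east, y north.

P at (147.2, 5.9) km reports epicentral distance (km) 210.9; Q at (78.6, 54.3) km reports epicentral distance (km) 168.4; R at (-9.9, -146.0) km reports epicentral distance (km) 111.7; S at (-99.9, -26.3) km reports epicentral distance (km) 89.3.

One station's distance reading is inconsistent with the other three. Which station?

S

Solve using three stations at a time. Using P, Q, R (subtract circle equations pairwise → linear system) gives (x, y) ≈ (-57.5, -44.9).
Distances from that point to each station vs reported:
  P: calculated 210.9 vs reported 210.9 → residual 0.0 km
  Q: calculated 168.4 vs reported 168.4 → residual 0.0 km
  R: calculated 111.7 vs reported 111.7 → residual 0.0 km
  S: calculated 46.3 vs reported 89.3 → residual 43.0 km
P, Q, R are mutually consistent (residuals ≈ 0); S is off by 43.0 km.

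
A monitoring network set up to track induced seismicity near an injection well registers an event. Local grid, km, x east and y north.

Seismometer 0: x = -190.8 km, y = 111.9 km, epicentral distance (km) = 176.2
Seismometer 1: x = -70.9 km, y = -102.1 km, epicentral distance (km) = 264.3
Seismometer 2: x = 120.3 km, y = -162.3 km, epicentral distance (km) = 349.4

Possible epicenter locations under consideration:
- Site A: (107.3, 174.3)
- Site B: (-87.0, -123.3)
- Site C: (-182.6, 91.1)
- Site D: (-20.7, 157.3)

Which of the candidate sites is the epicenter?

Site D

For each candidate, compare |candidate − station| to the reported distance:
Site A: residuals Seismometer 0 128.4, Seismometer 1 64.6, Seismometer 2 12.5 → max 128.4 km
Site B: residuals Seismometer 0 80.9, Seismometer 1 237.7, Seismometer 2 138.5 → max 237.7 km
Site C: residuals Seismometer 0 153.8, Seismometer 1 41.1, Seismometer 2 45.5 → max 153.8 km
Site D: residuals Seismometer 0 0.1, Seismometer 1 0.1, Seismometer 2 0.1 → max 0.1 km
Only Site D has all residuals ≈ 0.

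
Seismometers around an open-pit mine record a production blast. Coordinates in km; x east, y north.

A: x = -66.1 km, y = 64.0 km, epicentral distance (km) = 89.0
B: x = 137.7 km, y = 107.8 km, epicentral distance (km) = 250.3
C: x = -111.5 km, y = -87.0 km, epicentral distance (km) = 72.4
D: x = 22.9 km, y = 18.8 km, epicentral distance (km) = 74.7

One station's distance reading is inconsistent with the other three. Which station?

Solve using three stations at a time. Using A, B, C (subtract circle equations pairwise → linear system) gives (x, y) ≈ (-74.7, -24.6).
Distances from that point to each station vs reported:
  A: calculated 89.0 vs reported 89.0 → residual 0.0 km
  B: calculated 250.3 vs reported 250.3 → residual 0.0 km
  C: calculated 72.4 vs reported 72.4 → residual 0.0 km
  D: calculated 106.8 vs reported 74.7 → residual 32.1 km
A, B, C are mutually consistent (residuals ≈ 0); D is off by 32.1 km.

D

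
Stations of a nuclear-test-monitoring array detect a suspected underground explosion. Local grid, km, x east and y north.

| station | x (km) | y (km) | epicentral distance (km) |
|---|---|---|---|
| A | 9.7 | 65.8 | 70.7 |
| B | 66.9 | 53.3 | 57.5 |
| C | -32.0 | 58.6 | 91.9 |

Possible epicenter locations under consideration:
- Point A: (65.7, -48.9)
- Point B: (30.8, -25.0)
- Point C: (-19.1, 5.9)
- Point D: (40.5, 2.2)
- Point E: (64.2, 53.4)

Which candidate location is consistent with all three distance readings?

Point D

For each candidate, compare |candidate − station| to the reported distance:
Point A: residuals A 56.9, B 44.7, C 53.4 → max 56.9 km
Point B: residuals A 22.5, B 28.7, C 12.7 → max 28.7 km
Point C: residuals A 4.2, B 40.7, C 37.6 → max 40.7 km
Point D: residuals A 0.0, B 0.0, C 0.0 → max 0.0 km
Point E: residuals A 14.8, B 54.8, C 4.4 → max 54.8 km
Only Point D has all residuals ≈ 0.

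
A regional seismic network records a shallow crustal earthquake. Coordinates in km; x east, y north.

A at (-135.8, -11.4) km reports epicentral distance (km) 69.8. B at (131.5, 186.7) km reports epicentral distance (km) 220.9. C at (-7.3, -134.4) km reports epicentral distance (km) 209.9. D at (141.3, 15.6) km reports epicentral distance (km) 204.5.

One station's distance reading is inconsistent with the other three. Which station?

Solve using three stations at a time. Using B, C, D (subtract circle equations pairwise → linear system) gives (x, y) ≈ (-55.8, 69.8).
Distances from that point to each station vs reported:
  A: calculated 113.9 vs reported 69.8 → residual 44.1 km
  B: calculated 220.8 vs reported 220.9 → residual 0.1 km
  C: calculated 209.8 vs reported 209.9 → residual 0.1 km
  D: calculated 204.4 vs reported 204.5 → residual 0.1 km
B, C, D are mutually consistent (residuals ≈ 0); A is off by 44.1 km.

A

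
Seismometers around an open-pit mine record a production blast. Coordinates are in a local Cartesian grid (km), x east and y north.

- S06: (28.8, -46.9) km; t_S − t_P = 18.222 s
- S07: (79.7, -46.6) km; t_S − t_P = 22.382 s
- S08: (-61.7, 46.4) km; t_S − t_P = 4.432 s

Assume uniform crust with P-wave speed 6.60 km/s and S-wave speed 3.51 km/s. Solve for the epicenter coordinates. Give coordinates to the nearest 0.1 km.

(-39.7, 71.3)

Distance from S−P lag: d = Δt · v_P v_S / (v_P − v_S) = Δt · (6.60·3.51)/(6.60−3.51) ≈ 7.4971·Δt.
So d_S06 = 136.61, d_S07 = 167.80, d_S08 = 33.23 km.
Circle about each station: (x − 28.8)² + (y + 46.9)² = 136.61²; (x − 79.7)² + (y + 46.6)² = 167.80²; (x + 61.7)² + (y − 46.4)² = 33.23².
Subtracting the S06 equation from the S07 and S08 equations removes the quadratic terms:
101.8 x + 0.6 y = -3999.95
-181.0 x + 186.6 y = 20488.86
Solving the 2×2 system: x ≈ -39.7, y ≈ 71.3 km.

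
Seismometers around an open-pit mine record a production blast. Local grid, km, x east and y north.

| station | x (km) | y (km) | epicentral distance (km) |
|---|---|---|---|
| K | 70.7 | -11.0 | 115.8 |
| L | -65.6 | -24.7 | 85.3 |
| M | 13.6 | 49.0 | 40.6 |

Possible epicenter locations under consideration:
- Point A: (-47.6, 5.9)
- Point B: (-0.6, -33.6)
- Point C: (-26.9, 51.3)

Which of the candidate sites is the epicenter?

Point C

For each candidate, compare |candidate − station| to the reported distance:
Point A: residuals K 3.7, L 49.8, M 34.3 → max 49.8 km
Point B: residuals K 41.0, L 19.7, M 43.2 → max 43.2 km
Point C: residuals K 0.0, L 0.0, M 0.0 → max 0.0 km
Only Point C has all residuals ≈ 0.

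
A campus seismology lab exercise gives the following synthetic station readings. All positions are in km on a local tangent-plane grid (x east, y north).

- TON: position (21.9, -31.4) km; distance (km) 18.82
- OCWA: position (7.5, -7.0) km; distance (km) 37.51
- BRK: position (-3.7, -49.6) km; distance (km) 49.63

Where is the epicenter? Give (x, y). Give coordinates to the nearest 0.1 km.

Circle about each station: (x − 21.9)² + (y + 31.4)² = 18.82²; (x − 7.5)² + (y + 7.0)² = 37.51²; (x + 3.7)² + (y + 49.6)² = 49.63².
Subtracting the TON equation from the OCWA and BRK equations removes the quadratic terms:
-28.8 x + 48.8 y = -2413.13
-51.2 x − 36.4 y = -1100.66
Solving the 2×2 system: x ≈ 39.9, y ≈ -25.9 km.
Check against TON (with the unrounded x, y): √((x − 21.9)²+(y + 31.4)²) = 18.83 ≈ 18.82 km. ✓

x ≈ 39.9 km, y ≈ -25.9 km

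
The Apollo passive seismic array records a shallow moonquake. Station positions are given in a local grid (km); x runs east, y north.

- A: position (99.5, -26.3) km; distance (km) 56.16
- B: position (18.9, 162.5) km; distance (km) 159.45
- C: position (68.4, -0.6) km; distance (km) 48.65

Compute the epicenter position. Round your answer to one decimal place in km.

Circle about each station: (x − 99.5)² + (y + 26.3)² = 56.16²; (x − 18.9)² + (y − 162.5)² = 159.45²; (x − 68.4)² + (y + 0.6)² = 48.65².
Subtracting the A equation from the B and C equations removes the quadratic terms:
-161.2 x + 377.6 y = -6098.84
-62.2 x + 51.4 y = -5125.90
Solving the 2×2 system: x ≈ 106.7, y ≈ 29.4 km.
Check against A (with the unrounded x, y): √((x − 99.5)²+(y + 26.3)²) = 56.17 ≈ 56.16 km. ✓

106.7 km east, 29.4 km north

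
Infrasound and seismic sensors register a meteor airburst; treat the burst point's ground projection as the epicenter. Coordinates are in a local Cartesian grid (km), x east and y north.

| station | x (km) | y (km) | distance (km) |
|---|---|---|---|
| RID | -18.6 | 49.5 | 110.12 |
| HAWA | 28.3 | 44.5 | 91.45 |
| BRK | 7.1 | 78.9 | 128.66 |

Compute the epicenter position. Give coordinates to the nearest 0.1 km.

(35.0, -46.7)

Circle about each station: (x + 18.6)² + (y − 49.5)² = 110.12²; (x − 28.3)² + (y − 44.5)² = 91.45²; (x − 7.1)² + (y − 78.9)² = 128.66².
Subtracting the RID equation from the HAWA and BRK equations removes the quadratic terms:
93.8 x − 10.0 y = 3748.24
51.4 x + 58.8 y = -947.57
Solving the 2×2 system: x ≈ 35.0, y ≈ -46.7 km.
Check against RID (with the unrounded x, y): √((x + 18.6)²+(y − 49.5)²) = 110.11 ≈ 110.12 km. ✓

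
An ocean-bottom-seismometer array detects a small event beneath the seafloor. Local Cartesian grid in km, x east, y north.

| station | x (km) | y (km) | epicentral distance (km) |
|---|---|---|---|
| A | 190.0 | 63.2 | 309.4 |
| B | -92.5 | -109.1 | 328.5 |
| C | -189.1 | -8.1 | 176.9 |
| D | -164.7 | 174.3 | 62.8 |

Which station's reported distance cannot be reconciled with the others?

Solve using three stations at a time. Using A, C, D (subtract circle equations pairwise → linear system) gives (x, y) ≈ (-107.3, 148.8).
Distances from that point to each station vs reported:
  A: calculated 309.4 vs reported 309.4 → residual 0.0 km
  B: calculated 258.3 vs reported 328.5 → residual 70.2 km
  C: calculated 176.9 vs reported 176.9 → residual 0.0 km
  D: calculated 62.8 vs reported 62.8 → residual 0.0 km
A, C, D are mutually consistent (residuals ≈ 0); B is off by 70.2 km.

B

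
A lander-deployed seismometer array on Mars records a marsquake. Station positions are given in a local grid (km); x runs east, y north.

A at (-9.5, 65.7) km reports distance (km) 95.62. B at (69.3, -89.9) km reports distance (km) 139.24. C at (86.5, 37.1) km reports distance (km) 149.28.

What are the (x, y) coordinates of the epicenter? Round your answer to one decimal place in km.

Circle about each station: (x + 9.5)² + (y − 65.7)² = 95.62²; (x − 69.3)² + (y + 89.9)² = 139.24²; (x − 86.5)² + (y − 37.1)² = 149.28².
Subtracting pairs of circle equations eliminates x²+y² and gives linear equations (the radical axes):
157.6 x − 311.2 y = -1766.83
192.0 x − 57.2 y = -8689.41
Solving the 2×2 system: x ≈ -51.3, y ≈ -20.3 km.
Check against A (with the unrounded x, y): √((x + 9.5)²+(y − 65.7)²) = 95.63 ≈ 95.62 km. ✓

(-51.3, -20.3)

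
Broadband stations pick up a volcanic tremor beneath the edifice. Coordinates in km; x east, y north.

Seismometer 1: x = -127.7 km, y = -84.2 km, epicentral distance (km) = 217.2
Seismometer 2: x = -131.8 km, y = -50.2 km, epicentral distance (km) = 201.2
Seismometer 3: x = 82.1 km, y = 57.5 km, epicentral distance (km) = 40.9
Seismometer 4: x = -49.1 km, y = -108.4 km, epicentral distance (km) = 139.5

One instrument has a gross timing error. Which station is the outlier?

Solve using three stations at a time. Using Seismometer 1, Seismometer 2, Seismometer 3 (subtract circle equations pairwise → linear system) gives (x, y) ≈ (41.6, 51.9).
Distances from that point to each station vs reported:
  Seismometer 1: calculated 217.2 vs reported 217.2 → residual 0.0 km
  Seismometer 2: calculated 201.2 vs reported 201.2 → residual 0.0 km
  Seismometer 3: calculated 40.9 vs reported 40.9 → residual 0.0 km
  Seismometer 4: calculated 184.2 vs reported 139.5 → residual 44.7 km
Seismometer 1, Seismometer 2, Seismometer 3 are mutually consistent (residuals ≈ 0); Seismometer 4 is off by 44.7 km.

Seismometer 4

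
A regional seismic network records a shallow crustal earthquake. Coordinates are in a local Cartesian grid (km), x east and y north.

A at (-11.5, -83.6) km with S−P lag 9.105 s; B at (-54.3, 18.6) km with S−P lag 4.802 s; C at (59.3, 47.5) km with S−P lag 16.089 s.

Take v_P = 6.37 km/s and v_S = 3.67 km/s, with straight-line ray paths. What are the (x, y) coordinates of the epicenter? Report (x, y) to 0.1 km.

Distance from S−P lag: d = Δt · v_P v_S / (v_P − v_S) = Δt · (6.37·3.67)/(6.37−3.67) ≈ 8.6585·Δt.
So d_A = 78.84, d_B = 41.58, d_C = 139.31 km.
Circle about each station: (x + 11.5)² + (y + 83.6)² = 78.84²; (x + 54.3)² + (y − 18.6)² = 41.58²; (x − 59.3)² + (y − 47.5)² = 139.31².
Subtracting the A equation from the B and C equations removes the quadratic terms:
-85.6 x + 204.4 y = 660.09
141.6 x + 262.2 y = -14540.00
Solving the 2×2 system: x ≈ -61.2, y ≈ -22.4 km.

-61.2 km east, -22.4 km north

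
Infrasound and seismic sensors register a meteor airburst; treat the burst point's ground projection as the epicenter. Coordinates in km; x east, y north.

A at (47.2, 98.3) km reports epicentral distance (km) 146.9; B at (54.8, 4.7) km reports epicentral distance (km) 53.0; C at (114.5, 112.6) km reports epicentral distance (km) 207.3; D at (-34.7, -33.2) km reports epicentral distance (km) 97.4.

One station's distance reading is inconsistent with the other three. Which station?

Solve using three stations at a time. Using A, B, D (subtract circle equations pairwise → linear system) gives (x, y) ≈ (61.6, -47.9).
Distances from that point to each station vs reported:
  A: calculated 146.9 vs reported 146.9 → residual 0.0 km
  B: calculated 53.0 vs reported 53.0 → residual 0.0 km
  C: calculated 169.0 vs reported 207.3 → residual 38.3 km
  D: calculated 97.4 vs reported 97.4 → residual 0.0 km
A, B, D are mutually consistent (residuals ≈ 0); C is off by 38.3 km.

C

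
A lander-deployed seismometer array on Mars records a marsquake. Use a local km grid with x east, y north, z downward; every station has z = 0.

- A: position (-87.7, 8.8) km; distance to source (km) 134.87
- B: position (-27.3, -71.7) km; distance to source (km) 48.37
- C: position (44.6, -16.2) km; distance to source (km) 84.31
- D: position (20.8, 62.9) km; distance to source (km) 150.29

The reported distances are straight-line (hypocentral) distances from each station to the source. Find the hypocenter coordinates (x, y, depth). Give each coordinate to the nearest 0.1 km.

x ≈ 5.4 km, y ≈ -82.7 km, depth ≈ 33.9 km

Each station gives a sphere (x−x_i)² + (y−y_i)² + z² = d_i² (stations at z=0).
Subtracting the A sphere from B and C: z² cancels, leaving linear equations in x and y:
120.8 x − 161.0 y = 13967.71
264.6 x − 50.0 y = 5564.61
Solving: x ≈ 5.402, y ≈ -82.702 km (keep extra digits for the depth step; rounded: 5.4, -82.7).
Then from the A sphere: z² = 134.87² − (x + 87.7)² − (y − 8.8)² with x = 5.402, y = -82.702, so z ≈ 33.902 ≈ 33.9 km.
Check against D (with the unrounded solution): distance 150.29 ≈ 150.29 km. ✓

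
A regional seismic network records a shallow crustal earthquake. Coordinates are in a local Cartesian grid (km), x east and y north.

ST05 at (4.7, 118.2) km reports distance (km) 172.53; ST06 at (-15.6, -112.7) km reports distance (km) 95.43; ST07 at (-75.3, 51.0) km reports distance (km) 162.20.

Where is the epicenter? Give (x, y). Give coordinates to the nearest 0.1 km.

(53.8, -47.2)

Circle about each station: (x − 4.7)² + (y − 118.2)² = 172.53²; (x + 15.6)² + (y + 112.7)² = 95.43²; (x + 75.3)² + (y − 51.0)² = 162.20².
Subtracting the ST05 equation from the ST06 and ST07 equations removes the quadratic terms:
-40.6 x − 461.8 y = 19611.04
-160.0 x − 134.4 y = -2264.48
Solving the 2×2 system: x ≈ 53.8, y ≈ -47.2 km.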